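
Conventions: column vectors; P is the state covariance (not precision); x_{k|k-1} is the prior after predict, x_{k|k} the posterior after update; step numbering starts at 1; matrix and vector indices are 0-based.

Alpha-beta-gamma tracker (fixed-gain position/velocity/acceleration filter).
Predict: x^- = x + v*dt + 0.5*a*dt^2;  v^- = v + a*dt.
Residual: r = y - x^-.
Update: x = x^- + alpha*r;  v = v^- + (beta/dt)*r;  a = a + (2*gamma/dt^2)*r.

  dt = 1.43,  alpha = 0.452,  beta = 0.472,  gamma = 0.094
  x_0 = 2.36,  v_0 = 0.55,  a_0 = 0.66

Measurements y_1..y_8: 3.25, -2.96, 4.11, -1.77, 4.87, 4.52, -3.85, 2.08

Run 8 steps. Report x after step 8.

step 1: x_pred=3.8213  r=-0.5713  x^+=3.5631  v^+=1.3052  a^+=0.6075
step 2: x_pred=6.0507  r=-9.0107  x^+=1.9778  v^+=-0.8002  a^+=-0.2209
step 3: x_pred=0.6076  r=3.5024  x^+=2.1907  v^+=0.0399  a^+=0.1011
step 4: x_pred=2.3510  r=-4.1210  x^+=0.4883  v^+=-1.1758  a^+=-0.2778
step 5: x_pred=-1.4772  r=6.3472  x^+=1.3918  v^+=0.5219  a^+=0.3057
step 6: x_pred=2.4507  r=2.0693  x^+=3.3860  v^+=1.6421  a^+=0.4960
step 7: x_pred=6.2413  r=-10.0913  x^+=1.6801  v^+=-0.9795  a^+=-0.4318
step 8: x_pred=-0.1621  r=2.2421  x^+=0.8513  v^+=-0.8569  a^+=-0.2257

x_post = 0.8513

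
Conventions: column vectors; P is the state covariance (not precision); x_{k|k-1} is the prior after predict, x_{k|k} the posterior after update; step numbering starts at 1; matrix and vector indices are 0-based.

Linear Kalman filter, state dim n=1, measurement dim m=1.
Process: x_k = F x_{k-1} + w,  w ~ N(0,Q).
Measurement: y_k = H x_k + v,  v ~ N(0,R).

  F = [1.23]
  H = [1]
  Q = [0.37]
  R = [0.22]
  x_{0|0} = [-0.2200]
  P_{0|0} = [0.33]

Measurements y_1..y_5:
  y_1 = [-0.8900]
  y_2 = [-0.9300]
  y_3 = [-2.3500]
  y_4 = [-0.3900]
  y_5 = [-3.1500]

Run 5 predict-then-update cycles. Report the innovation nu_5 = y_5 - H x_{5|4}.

step 1: x^-=[-0.2706]  P^-=[0.8693]  S=[1.0893]  K=[0.7980]  nu=[-0.6194]  x^+=[-0.7649]  P^+=[0.1756]
step 2: x^-=[-0.9408]  P^-=[0.6356]  S=[0.8556]  K=[0.7429]  nu=[0.0108]  x^+=[-0.9328]  P^+=[0.1634]
step 3: x^-=[-1.1473]  P^-=[0.6173]  S=[0.8373]  K=[0.7372]  nu=[-1.2027]  x^+=[-2.0340]  P^+=[0.1622]
step 4: x^-=[-2.5018]  P^-=[0.6154]  S=[0.8354]  K=[0.7366]  nu=[2.1118]  x^+=[-0.9461]  P^+=[0.1621]
step 5: x^-=[-1.1638]  P^-=[0.6152]  S=[0.8352]  K=[0.7366]  nu=[-1.9862]  x^+=[-2.6268]  P^+=[0.1620]

innov = [-1.9862]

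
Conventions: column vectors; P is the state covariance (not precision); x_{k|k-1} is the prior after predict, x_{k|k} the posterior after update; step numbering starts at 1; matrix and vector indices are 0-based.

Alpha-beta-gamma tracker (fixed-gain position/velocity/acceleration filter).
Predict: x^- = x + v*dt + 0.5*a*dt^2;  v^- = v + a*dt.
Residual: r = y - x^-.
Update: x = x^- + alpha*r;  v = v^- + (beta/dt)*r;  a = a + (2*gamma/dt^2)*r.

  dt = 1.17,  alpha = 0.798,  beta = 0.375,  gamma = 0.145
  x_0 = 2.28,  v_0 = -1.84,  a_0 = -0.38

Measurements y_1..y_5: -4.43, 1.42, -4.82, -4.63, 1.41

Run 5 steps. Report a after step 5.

a_post = 2.1027

step 1: x_pred=-0.1329  r=-4.2971  x^+=-3.5620  v^+=-3.6619  a^+=-1.2903
step 2: x_pred=-8.7296  r=10.1496  x^+=-0.6302  v^+=-1.9185  a^+=0.8598
step 3: x_pred=-2.2864  r=-2.5336  x^+=-4.3082  v^+=-1.7246  a^+=0.3231
step 4: x_pred=-6.1048  r=1.4748  x^+=-4.9279  v^+=-0.8739  a^+=0.6355
step 5: x_pred=-5.5154  r=6.9254  x^+=0.0111  v^+=2.0894  a^+=2.1027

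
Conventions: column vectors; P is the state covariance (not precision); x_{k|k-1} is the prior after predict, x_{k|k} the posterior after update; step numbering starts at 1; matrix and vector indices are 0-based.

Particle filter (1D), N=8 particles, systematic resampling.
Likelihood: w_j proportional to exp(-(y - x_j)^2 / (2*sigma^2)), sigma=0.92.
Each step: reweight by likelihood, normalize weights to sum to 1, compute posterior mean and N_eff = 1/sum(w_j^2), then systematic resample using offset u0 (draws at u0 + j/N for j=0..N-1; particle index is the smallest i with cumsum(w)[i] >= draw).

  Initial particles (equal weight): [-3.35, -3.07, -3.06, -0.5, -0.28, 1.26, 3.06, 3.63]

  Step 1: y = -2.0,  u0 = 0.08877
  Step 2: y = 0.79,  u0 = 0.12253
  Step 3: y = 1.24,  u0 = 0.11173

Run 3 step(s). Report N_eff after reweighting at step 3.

step 1: w=[0.1888, 0.2817, 0.2853, 0.1467, 0.0965, 0.0010, 0.0000, 0.0000]  mean=-2.4693  Neff=4.4010  idx=[0, 1, 1, 1, 2, 2, 3, 4]
step 2: w=[0.0000, 0.0002, 0.0002, 0.0002, 0.0002, 0.0002, 0.4235, 0.5756]  mean=-0.3757  Neff=1.9583  idx=[6, 6, 6, 7, 7, 7, 7, 7]
step 3: w=[0.0940, 0.0940, 0.0940, 0.1436, 0.1436, 0.1436, 0.1436, 0.1436]  mean=-0.3420  Neff=7.7154  idx=[1, 2, 3, 4, 5, 6, 7, 7]

N_eff = 7.7154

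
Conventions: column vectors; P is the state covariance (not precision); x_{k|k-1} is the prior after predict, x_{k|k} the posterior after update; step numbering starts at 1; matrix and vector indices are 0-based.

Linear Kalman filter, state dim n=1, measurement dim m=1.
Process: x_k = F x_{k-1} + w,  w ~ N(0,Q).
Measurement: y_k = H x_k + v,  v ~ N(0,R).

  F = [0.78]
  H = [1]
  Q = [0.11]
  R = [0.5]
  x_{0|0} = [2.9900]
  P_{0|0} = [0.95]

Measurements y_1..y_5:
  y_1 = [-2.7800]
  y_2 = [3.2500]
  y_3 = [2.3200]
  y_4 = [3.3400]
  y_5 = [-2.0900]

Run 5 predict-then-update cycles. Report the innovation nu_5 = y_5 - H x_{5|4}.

step 1: x^-=[2.3322]  P^-=[0.6880]  S=[1.1880]  K=[0.5791]  nu=[-5.1122]  x^+=[-0.6284]  P^+=[0.2896]
step 2: x^-=[-0.4901]  P^-=[0.2862]  S=[0.7862]  K=[0.3640]  nu=[3.7401]  x^+=[0.8713]  P^+=[0.1820]
step 3: x^-=[0.6796]  P^-=[0.2207]  S=[0.7207]  K=[0.3063]  nu=[1.6404]  x^+=[1.1820]  P^+=[0.1531]
step 4: x^-=[0.9220]  P^-=[0.2032]  S=[0.7032]  K=[0.2889]  nu=[2.4180]  x^+=[1.6206]  P^+=[0.1445]
step 5: x^-=[1.2641]  P^-=[0.1979]  S=[0.6979]  K=[0.2836]  nu=[-3.3541]  x^+=[0.3130]  P^+=[0.1418]

innov = [-3.3541]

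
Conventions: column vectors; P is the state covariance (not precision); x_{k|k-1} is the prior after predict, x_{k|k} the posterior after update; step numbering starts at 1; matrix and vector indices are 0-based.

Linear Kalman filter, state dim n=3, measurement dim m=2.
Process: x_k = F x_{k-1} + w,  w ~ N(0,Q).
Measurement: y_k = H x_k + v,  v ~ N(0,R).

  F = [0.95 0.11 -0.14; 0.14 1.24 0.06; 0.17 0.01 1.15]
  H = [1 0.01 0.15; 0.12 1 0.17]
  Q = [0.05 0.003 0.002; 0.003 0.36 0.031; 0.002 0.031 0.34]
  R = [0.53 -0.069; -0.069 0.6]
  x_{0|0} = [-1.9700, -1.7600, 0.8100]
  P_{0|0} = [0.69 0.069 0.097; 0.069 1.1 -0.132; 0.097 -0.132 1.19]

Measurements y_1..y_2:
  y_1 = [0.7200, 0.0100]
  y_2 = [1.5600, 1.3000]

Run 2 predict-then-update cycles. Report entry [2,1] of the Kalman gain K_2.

K[2,1] = 0.1092

step 1: x^-=[-2.1785, -2.4096, 0.5790]  P^-=[0.7020 0.3428 0.0122; 0.3428 2.0751 -0.0139; 0.0122 -0.0139 1.9690]  S=[1.2870 0.4296; 0.4296 2.8202]  K=[0.5255 0.0721; 0.0323 0.7446; 0.2114 0.0821]  nu=[2.8357, 2.5826]  x^+=[-0.5021, -0.3949, 1.3905]  P^+=[0.2994 0.0004 -0.1726; 0.0004 0.4894 -0.2638; -0.1726 -0.2638 1.8775]
step 2: x^-=[-0.7151, -0.4765, 1.5097]  P^-=[0.4171 0.1319 -0.4688; 0.1319 1.0830 -0.2321; -0.4688 -0.2321 2.7582]  S=[0.8705 0.0709; 0.0709 1.7024]  K=[0.3963 0.0436; 0.0735 0.6193; -0.0749 0.1092]  nu=[2.0534, 1.6057]  x^+=[0.1686, 0.6688, 1.5313]  P^+=[0.2747 0.0430 -0.4539; 0.0430 0.4191 -0.3397; -0.4539 -0.3397 2.7342]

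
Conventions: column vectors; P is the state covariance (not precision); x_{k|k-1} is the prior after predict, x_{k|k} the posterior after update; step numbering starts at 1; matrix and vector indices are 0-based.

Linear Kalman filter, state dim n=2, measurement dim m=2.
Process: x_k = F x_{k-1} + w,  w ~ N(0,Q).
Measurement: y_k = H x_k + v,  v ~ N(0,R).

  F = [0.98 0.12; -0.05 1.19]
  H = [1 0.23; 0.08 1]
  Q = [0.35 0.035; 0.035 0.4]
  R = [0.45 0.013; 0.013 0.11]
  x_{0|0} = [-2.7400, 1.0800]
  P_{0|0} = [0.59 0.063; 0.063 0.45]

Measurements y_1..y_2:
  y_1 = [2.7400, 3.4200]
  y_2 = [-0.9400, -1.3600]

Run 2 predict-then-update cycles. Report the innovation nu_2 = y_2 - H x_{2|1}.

innov = [-2.7945, -5.2908]

step 1: x^-=[-2.5556, 1.4222]  P^-=[0.9379 0.1434; 0.1434 1.0312]  S=[1.5085 0.4713; 0.4713 1.1702]  K=[0.6696 -0.0830; -0.0298 0.9031]  nu=[4.9685, 2.2022]  x^+=[0.5884, 3.2628]  P^+=[0.3060 -0.0249; -0.0249 0.1009]
step 2: x^-=[0.9682, 3.8533]  P^-=[0.6394 0.0055; 0.0055 0.5467]  S=[1.1209 0.1955; 0.1955 0.6617]  K=[0.5869 -0.0878; -0.0286 0.8353]  nu=[-2.7945, -5.2908]  x^+=[-0.2076, -0.4864]  P^+=[0.2684 -0.0235; -0.0235 0.0934]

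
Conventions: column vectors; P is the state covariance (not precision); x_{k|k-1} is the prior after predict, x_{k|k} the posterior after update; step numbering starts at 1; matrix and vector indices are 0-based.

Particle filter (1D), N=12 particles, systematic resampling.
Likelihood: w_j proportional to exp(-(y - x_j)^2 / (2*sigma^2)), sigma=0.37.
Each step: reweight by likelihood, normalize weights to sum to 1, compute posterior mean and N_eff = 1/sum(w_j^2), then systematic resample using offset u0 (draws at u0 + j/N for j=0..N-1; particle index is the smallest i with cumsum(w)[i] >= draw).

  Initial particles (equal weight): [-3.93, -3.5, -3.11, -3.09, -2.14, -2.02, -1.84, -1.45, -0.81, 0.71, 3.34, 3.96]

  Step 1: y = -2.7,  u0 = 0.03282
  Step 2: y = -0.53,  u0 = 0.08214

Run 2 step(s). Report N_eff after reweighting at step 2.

step 1: w=[0.0022, 0.0540, 0.3025, 0.3208, 0.1778, 0.1033, 0.0375, 0.0019, 0.0000, 0.0000, 0.0000, 0.0000]  mean=-2.7907  Neff=4.1487  idx=[1, 2, 2, 2, 3, 3, 3, 3, 4, 4, 5, 5]
step 2: w=[0.0000, 0.0000, 0.0000, 0.0000, 0.0000, 0.0000, 0.0000, 0.0000, 0.1022, 0.1022, 0.3978, 0.3978]  mean=-2.0445  Neff=2.9643  idx=[8, 9, 10, 10, 10, 10, 10, 11, 11, 11, 11, 11]

N_eff = 2.9643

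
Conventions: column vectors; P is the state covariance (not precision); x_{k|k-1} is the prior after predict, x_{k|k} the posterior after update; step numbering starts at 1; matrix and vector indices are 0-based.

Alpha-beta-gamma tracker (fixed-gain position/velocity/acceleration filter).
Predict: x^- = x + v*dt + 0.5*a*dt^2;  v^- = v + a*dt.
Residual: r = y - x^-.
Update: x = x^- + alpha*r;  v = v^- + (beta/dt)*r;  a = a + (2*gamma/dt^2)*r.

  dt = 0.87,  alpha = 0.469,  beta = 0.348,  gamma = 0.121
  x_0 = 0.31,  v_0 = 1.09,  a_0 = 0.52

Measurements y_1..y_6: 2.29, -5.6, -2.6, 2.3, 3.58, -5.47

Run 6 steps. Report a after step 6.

a_post = 0.2876

step 1: x_pred=1.4551  r=0.8349  x^+=1.8467  v^+=1.8764  a^+=0.7869
step 2: x_pred=3.7769  r=-9.3769  x^+=-0.6209  v^+=-1.1898  a^+=-2.2111
step 3: x_pred=-2.4927  r=-0.1073  x^+=-2.5430  v^+=-3.1563  a^+=-2.2454
step 4: x_pred=-6.1388  r=8.4388  x^+=-2.1810  v^+=-1.7343  a^+=0.4527
step 5: x_pred=-3.5185  r=7.0985  x^+=-0.1893  v^+=1.4990  a^+=2.7223
step 6: x_pred=2.1451  r=-7.6151  x^+=-1.4264  v^+=0.8213  a^+=0.2876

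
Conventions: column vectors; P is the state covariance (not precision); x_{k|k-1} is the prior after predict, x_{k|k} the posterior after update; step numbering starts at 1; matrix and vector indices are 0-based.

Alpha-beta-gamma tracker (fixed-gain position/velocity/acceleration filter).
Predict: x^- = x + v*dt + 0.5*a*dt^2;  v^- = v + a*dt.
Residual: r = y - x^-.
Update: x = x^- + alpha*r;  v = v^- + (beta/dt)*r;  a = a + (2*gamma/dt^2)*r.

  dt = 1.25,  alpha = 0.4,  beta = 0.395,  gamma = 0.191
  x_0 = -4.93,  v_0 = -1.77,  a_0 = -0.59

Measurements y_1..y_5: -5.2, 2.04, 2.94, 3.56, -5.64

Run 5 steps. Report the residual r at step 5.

resid = -24.9212

step 1: x_pred=-7.6034  r=2.4034  x^+=-6.6421  v^+=-1.7480  a^+=-0.0024
step 2: x_pred=-8.8290  r=10.8690  x^+=-4.4814  v^+=1.6836  a^+=2.6548
step 3: x_pred=-0.3028  r=3.2428  x^+=0.9943  v^+=6.0268  a^+=3.4476
step 4: x_pred=11.2213  r=-7.6613  x^+=8.1568  v^+=7.9154  a^+=1.5746
step 5: x_pred=19.2812  r=-24.9212  x^+=9.3127  v^+=2.0086  a^+=-4.5181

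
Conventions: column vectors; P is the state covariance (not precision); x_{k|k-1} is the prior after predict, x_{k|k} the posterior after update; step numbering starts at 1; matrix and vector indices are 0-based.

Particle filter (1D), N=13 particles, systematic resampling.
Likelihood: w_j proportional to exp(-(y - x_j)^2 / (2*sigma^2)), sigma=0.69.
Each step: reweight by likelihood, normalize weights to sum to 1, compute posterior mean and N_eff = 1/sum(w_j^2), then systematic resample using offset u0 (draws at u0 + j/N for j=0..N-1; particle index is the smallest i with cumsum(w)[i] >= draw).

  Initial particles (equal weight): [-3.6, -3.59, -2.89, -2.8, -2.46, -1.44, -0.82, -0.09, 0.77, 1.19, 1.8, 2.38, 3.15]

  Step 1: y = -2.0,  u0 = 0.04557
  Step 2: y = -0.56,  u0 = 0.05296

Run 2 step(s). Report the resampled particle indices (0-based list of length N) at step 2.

step 1: w=[0.0238, 0.0246, 0.1523, 0.1787, 0.2802, 0.2517, 0.0811, 0.0076, 0.0001, 0.0000, 0.0000, 0.0000, 0.0000]  mean=-2.2331  Neff=4.8835  idx=[1, 2, 2, 3, 3, 4, 4, 4, 5, 5, 5, 5, 6]
step 2: w=[0.0000, 0.0012, 0.0012, 0.0018, 0.0018, 0.0081, 0.0081, 0.0081, 0.1589, 0.1589, 0.1589, 0.1589, 0.3339]  mean=-1.2663  Neff=4.7009  idx=[8, 8, 9, 9, 10, 10, 11, 11, 12, 12, 12, 12, 12]

resampled_idx = [8, 8, 9, 9, 10, 10, 11, 11, 12, 12, 12, 12, 12]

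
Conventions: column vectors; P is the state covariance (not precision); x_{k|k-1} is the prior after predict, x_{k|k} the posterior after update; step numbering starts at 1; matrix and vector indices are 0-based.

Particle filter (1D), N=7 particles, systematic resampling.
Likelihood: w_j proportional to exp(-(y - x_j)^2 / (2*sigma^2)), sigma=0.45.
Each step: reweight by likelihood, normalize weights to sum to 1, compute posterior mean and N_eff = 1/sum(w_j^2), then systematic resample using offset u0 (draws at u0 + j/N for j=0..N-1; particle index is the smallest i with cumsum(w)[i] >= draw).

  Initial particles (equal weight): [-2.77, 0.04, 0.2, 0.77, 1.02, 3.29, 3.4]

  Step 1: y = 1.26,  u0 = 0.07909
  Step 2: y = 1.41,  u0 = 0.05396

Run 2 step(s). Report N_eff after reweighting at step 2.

step 1: w=[0.0000, 0.0168, 0.0414, 0.3666, 0.5752, 0.0000, 0.0000]  mean=0.8780  Neff=2.1402  idx=[3, 3, 3, 4, 4, 4, 4]
step 2: w=[0.0947, 0.0947, 0.0947, 0.1789, 0.1789, 0.1789, 0.1789]  mean=0.9489  Neff=6.4513  idx=[0, 2, 3, 4, 4, 5, 6]

N_eff = 6.4513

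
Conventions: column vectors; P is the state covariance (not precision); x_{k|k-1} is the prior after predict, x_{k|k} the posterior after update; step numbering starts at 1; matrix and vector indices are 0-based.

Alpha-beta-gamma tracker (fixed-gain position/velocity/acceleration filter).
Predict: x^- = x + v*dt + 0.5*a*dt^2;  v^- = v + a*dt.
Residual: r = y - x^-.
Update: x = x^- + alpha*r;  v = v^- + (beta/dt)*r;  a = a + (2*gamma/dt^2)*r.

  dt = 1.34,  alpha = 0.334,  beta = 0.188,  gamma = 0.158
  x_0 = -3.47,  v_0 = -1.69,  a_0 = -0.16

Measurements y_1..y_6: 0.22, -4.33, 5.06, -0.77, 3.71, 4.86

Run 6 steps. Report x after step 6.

step 1: x_pred=-5.8782  r=6.0982  x^+=-3.8414  v^+=-1.0488  a^+=0.9132
step 2: x_pred=-4.4270  r=0.0970  x^+=-4.3946  v^+=0.1885  a^+=0.9303
step 3: x_pred=-3.3068  r=8.3668  x^+=-0.5123  v^+=2.6089  a^+=2.4027
step 4: x_pred=5.1408  r=-5.9108  x^+=3.1666  v^+=4.9993  a^+=1.3625
step 5: x_pred=11.0888  r=-7.3788  x^+=8.6243  v^+=5.7898  a^+=0.0639
step 6: x_pred=16.4400  r=-11.5800  x^+=12.5723  v^+=4.2508  a^+=-1.9740

x_post = 12.5723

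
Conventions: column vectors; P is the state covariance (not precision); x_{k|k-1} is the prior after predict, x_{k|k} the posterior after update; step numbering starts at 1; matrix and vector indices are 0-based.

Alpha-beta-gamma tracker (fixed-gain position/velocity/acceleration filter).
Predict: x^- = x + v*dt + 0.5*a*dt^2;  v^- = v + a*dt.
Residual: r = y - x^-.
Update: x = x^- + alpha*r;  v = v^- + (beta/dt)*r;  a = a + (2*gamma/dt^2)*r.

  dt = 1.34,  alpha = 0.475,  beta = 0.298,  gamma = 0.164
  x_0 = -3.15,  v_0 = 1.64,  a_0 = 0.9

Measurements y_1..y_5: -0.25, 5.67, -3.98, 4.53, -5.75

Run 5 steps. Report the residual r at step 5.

resid = -8.6980

step 1: x_pred=-0.1444  r=-0.1056  x^+=-0.1945  v^+=2.8225  a^+=0.8807
step 2: x_pred=4.3783  r=1.2917  x^+=4.9919  v^+=4.2899  a^+=1.1167
step 3: x_pred=11.7429  r=-15.7229  x^+=4.2745  v^+=2.2897  a^+=-1.7554
step 4: x_pred=5.7666  r=-1.2366  x^+=5.1792  v^+=-0.3376  a^+=-1.9813
step 5: x_pred=2.9480  r=-8.6980  x^+=-1.1836  v^+=-4.9269  a^+=-3.5702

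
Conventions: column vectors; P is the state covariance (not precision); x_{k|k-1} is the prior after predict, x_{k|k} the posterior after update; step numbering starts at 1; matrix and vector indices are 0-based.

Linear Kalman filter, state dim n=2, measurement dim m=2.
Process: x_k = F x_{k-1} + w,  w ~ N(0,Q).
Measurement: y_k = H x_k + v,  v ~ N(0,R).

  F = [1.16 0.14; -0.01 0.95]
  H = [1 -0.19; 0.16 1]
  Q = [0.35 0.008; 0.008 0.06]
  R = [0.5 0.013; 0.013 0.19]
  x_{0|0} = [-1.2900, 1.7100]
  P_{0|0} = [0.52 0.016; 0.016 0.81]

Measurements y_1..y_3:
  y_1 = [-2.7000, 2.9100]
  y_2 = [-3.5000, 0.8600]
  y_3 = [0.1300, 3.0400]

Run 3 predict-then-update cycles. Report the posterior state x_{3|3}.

step 1: x^-=[-1.2570, 1.6374]  P^-=[1.0708 0.1273; 0.1273 0.7908]  S=[1.5510 0.1575; 0.1575 1.0489]  K=[0.6559 0.1862; -0.0948 0.7875]  nu=[-1.1319, 1.4737]  x^+=[-1.7250, 2.9053]  P^+=[0.3287 -0.0087; -0.0087 0.1498]
step 2: x^-=[-1.5942, 2.7773]  P^-=[0.7924 0.0145; 0.0145 0.1954]  S=[1.2940 0.1168; 0.1168 0.4103]  K=[0.5945 0.1753; -0.0625 0.4996]  nu=[-1.3781, -1.6622]  x^+=[-2.7048, 2.0330]  P^+=[0.2982 -0.0067; -0.0067 0.0952]
step 3: x^-=[-2.8529, 1.9584]  P^-=[0.7510 0.0098; 0.0098 0.1461]  S=[1.2525 0.1149; 0.1149 0.3584]  K=[0.5819 0.1761; -0.0537 0.4291]  nu=[3.3550, 1.5381]  x^+=[-0.6297, 2.4383]  P^+=[0.2922 -0.0057; -0.0057 0.0817]

x_post = [-0.6297, 2.4383]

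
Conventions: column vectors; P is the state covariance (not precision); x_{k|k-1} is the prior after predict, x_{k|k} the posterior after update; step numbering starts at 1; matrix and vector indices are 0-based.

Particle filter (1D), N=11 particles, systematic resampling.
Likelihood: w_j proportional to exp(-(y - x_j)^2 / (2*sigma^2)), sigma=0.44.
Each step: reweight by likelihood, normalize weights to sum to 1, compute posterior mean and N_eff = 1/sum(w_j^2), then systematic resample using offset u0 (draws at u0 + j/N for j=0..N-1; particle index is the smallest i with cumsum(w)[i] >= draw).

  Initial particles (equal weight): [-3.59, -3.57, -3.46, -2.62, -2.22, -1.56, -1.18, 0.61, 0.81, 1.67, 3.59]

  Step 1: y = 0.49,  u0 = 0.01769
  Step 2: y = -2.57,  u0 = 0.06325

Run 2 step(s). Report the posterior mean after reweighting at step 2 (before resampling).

post_mean = 0.6155

step 1: w=[0.0000, 0.0000, 0.0000, 0.0000, 0.0000, 0.0000, 0.0004, 0.5477, 0.4363, 0.0156, 0.0000]  mean=0.7130  Neff=2.0386  idx=[7, 7, 7, 7, 7, 7, 8, 8, 8, 8, 8]
step 2: w=[0.1621, 0.1621, 0.1621, 0.1621, 0.1621, 0.1621, 0.0055, 0.0055, 0.0055, 0.0055, 0.0055]  mean=0.6155  Neff=6.3363  idx=[0, 0, 1, 2, 2, 3, 3, 4, 4, 5, 5]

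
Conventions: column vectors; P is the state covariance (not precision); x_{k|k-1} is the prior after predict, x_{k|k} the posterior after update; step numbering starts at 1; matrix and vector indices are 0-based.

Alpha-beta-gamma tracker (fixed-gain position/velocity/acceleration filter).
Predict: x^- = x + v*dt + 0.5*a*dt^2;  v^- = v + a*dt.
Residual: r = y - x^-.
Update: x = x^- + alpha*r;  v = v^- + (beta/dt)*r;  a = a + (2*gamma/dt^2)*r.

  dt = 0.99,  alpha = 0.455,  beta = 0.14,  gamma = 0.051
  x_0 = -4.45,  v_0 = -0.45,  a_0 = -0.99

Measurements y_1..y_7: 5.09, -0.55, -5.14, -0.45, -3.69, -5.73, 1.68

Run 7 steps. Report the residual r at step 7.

resid = 7.8684

step 1: x_pred=-5.3806  r=10.4706  x^+=-0.6165  v^+=0.0506  a^+=0.0997
step 2: x_pred=-0.5176  r=-0.0324  x^+=-0.5323  v^+=0.1447  a^+=0.0963
step 3: x_pred=-0.3419  r=-4.7981  x^+=-2.5250  v^+=-0.4385  a^+=-0.4030
step 4: x_pred=-3.1566  r=2.7066  x^+=-1.9251  v^+=-0.4547  a^+=-0.1214
step 5: x_pred=-2.4347  r=-1.2553  x^+=-3.0059  v^+=-0.7524  a^+=-0.2520
step 6: x_pred=-3.8742  r=-1.8558  x^+=-4.7186  v^+=-1.2643  a^+=-0.4451
step 7: x_pred=-6.1884  r=7.8684  x^+=-2.6083  v^+=-0.5922  a^+=0.3737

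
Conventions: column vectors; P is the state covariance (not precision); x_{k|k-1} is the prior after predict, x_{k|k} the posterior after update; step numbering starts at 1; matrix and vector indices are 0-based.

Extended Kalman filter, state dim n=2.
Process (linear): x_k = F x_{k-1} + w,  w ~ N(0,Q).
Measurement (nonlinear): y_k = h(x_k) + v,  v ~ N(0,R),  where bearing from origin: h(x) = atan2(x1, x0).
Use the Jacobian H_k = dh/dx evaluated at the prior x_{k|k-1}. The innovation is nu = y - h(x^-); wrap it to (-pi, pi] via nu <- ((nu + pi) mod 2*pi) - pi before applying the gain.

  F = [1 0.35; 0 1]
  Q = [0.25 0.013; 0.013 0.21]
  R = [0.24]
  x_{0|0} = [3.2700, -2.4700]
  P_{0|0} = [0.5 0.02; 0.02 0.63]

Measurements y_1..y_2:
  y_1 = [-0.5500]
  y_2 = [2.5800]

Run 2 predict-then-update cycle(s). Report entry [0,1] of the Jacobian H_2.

step 1: x^-=[2.4055, -2.4700]  P^-=[0.8412 0.2535; 0.2535 0.8400]  H_jac=[0.2078 0.2024]  S=[0.3320]  K=[0.6809; 0.6706]  nu=[0.2486]  x^+=[2.5748, -2.3033]  P^+=[0.6872 0.1019; 0.1019 0.6907]
step 2: x^-=[1.7686, -2.3033]  P^-=[1.0932 0.3566; 0.3566 0.9007]  H_jac=[0.2731 0.2097]  S=[0.4020]  K=[0.9287; 0.7122]  nu=[-2.7872]  x^+=[-0.8199, -4.2882]  P^+=[0.7464 0.0907; 0.0907 0.6968]

H_jac[0,1] = 0.2097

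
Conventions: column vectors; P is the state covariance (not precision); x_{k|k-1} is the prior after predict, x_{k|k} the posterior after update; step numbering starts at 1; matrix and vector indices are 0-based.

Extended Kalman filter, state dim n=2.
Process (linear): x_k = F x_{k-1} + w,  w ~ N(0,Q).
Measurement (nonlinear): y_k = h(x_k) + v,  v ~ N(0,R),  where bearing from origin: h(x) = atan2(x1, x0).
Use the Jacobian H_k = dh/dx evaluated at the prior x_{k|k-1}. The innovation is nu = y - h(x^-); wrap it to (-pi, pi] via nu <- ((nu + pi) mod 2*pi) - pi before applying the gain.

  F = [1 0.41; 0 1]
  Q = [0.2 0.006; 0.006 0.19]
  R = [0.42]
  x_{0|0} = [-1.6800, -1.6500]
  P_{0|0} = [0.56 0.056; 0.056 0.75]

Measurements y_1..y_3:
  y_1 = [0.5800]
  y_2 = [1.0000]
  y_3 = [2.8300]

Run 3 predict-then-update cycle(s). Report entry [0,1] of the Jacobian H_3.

H_jac[0,1] = -0.1617

step 1: x^-=[-2.3565, -1.6500]  P^-=[0.9320 0.3695; 0.3695 0.9400]  H_jac=[0.1994 -0.2848]  S=[0.4913]  K=[0.1641; -0.3949]  nu=[3.1107]  x^+=[-1.8461, -2.8783]  P^+=[0.9188 0.4013; 0.4013 0.8634]
step 2: x^-=[-3.0262, -2.8783]  P^-=[1.5930 0.7613; 0.7613 1.0534]  H_jac=[0.1650 -0.1735]  S=[0.4515]  K=[0.2897; -0.1265]  nu=[-2.9019]  x^+=[-3.8668, -2.5111]  P^+=[1.5551 0.7779; 0.7779 1.0462]
step 3: x^-=[-4.8964, -2.5111]  P^-=[2.5688 1.2128; 1.2128 1.2362]  H_jac=[0.0829 -0.1617]  S=[0.4375]  K=[0.0387; -0.2270]  nu=[-0.7855]  x^+=[-4.9267, -2.3327]  P^+=[2.5682 1.2166; 1.2166 1.2136]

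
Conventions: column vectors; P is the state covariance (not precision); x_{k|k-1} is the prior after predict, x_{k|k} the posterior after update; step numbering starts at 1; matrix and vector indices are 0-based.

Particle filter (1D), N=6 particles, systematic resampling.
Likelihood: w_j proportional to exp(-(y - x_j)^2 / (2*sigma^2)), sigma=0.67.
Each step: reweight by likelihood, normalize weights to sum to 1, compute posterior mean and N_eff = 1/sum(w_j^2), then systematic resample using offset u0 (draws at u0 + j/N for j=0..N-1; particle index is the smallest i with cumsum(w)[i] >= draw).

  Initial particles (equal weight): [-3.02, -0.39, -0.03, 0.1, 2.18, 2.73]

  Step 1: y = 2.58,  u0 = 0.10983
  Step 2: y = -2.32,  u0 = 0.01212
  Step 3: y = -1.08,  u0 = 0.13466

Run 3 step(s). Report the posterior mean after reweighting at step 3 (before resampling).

step 1: w=[0.0000, 0.0000, 0.0003, 0.0006, 0.4614, 0.5377]  mean=2.4738  Neff=1.9919  idx=[4, 4, 4, 5, 5, 5]
step 2: w=[0.3324, 0.3324, 0.3324, 0.0010, 0.0010, 0.0010]  mean=2.1816  Neff=3.0173  idx=[0, 0, 1, 1, 2, 2]
step 3: w=[0.1667, 0.1667, 0.1667, 0.1667, 0.1667, 0.1667]  mean=2.1800  Neff=6.0000  idx=[0, 1, 2, 3, 4, 5]

post_mean = 2.1800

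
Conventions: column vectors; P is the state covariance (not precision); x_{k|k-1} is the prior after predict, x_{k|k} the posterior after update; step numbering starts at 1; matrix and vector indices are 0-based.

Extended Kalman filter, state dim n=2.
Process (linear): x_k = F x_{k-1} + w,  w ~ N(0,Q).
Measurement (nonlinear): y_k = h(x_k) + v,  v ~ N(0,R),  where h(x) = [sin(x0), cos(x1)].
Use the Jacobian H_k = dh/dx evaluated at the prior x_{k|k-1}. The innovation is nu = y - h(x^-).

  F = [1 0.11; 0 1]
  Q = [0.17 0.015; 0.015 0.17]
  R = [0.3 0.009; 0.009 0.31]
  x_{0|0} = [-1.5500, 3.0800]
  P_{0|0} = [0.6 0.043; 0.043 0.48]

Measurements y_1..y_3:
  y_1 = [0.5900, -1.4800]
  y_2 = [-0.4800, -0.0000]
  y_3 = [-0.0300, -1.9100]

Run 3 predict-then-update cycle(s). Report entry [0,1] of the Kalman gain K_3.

K[0,1] = 0.0426

step 1: x^-=[-1.2112, 3.0800]  P^-=[0.7853 0.1108; 0.1108 0.6500]  H_jac=[0.3519 0.0000; 0.0000 -0.0616]  S=[0.3972 0.0066; 0.0066 0.3125]  K=[0.6962 -0.0365; 0.1003 -0.1302]  nu=[1.5260, -0.4819]  x^+=[-0.1311, 3.2958]  P^+=[0.5926 0.0822; 0.0822 0.6409]
step 2: x^-=[0.2314, 3.2958]  P^-=[0.7885 0.1677; 0.1677 0.8109]  H_jac=[0.9733 0.0000; 0.0000 0.1536]  S=[1.0470 0.0341; 0.0341 0.3291]  K=[0.7329 0.0024; 0.1441 0.3635]  nu=[-0.7094, 0.9881]  x^+=[-0.2861, 3.5528]  P^+=[0.2259 0.0478; 0.0478 0.7421]
step 3: x^-=[0.1047, 3.5528]  P^-=[0.4154 0.1444; 0.1444 0.9121]  H_jac=[0.9945 0.0000; 0.0000 0.3997]  S=[0.7109 0.0664; 0.0664 0.4557]  K=[0.5772 0.0426; 0.1290 0.7812]  nu=[-0.1345, -0.9934]  x^+=[-0.0152, 2.7594]  P^+=[0.1745 0.0460; 0.0460 0.6087]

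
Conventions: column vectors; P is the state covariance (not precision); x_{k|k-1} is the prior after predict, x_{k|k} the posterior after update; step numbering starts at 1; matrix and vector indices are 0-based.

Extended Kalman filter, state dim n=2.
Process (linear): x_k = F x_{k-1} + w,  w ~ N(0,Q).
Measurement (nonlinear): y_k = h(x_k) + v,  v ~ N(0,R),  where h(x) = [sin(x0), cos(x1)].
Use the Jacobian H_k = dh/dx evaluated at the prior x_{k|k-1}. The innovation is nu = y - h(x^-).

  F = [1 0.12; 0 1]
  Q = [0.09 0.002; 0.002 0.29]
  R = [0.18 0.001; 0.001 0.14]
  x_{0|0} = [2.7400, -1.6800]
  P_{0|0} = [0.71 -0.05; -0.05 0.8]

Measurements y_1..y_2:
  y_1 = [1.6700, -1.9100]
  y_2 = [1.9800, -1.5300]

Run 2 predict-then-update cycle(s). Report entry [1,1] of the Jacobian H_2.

H_jac[1,1] = -0.1491

step 1: x^-=[2.5384, -1.6800]  P^-=[0.7995 0.0480; 0.0480 1.0900]  H_jac=[-0.8235 0.0000; 0.0000 0.9940]  S=[0.7222 -0.0383; -0.0383 1.2171]  K=[-0.9111 0.0105; -0.0075 0.8900]  nu=[1.1027, -1.8010]  x^+=[1.5147, -3.2913]  P^+=[0.1991 0.0006; 0.0006 0.1253]
step 2: x^-=[1.1198, -3.2913]  P^-=[0.2911 0.0176; 0.0176 0.4153]  H_jac=[0.4359 0.0000; 0.0000 -0.1491]  S=[0.2353 -0.0001; -0.0001 0.1492]  K=[0.5392 -0.0171; 0.0324 -0.4150]  nu=[1.0800, -0.5412]  x^+=[1.7113, -3.0317]  P^+=[0.2226 0.0124; 0.0124 0.3894]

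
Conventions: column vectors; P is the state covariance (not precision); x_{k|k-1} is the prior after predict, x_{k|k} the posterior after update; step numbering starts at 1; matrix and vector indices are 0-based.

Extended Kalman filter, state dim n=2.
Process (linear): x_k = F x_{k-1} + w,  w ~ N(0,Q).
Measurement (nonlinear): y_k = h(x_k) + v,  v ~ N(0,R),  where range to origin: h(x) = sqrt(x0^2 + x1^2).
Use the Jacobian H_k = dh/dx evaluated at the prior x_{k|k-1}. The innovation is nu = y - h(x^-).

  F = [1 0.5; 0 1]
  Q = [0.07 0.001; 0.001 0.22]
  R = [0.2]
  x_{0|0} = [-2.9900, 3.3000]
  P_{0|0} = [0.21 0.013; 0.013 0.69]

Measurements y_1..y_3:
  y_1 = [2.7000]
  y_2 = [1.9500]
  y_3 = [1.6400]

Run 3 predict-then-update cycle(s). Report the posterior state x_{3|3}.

x_post = [0.2079, 1.7892]

step 1: x^-=[-1.3400, 3.3000]  P^-=[0.4655 0.3590; 0.3590 0.9100]  H_jac=[-0.3762 0.9265]  S=[0.7968]  K=[0.1977; 0.8886]  nu=[-0.8617]  x^+=[-1.5103, 2.5343]  P^+=[0.4344 0.2190; 0.2190 0.2808]
step 2: x^-=[-0.2432, 2.5343]  P^-=[0.7936 0.3604; 0.3604 0.5008]  H_jac=[-0.0955 0.9954]  S=[0.6349]  K=[0.4457; 0.7309]  nu=[-0.5959]  x^+=[-0.5088, 2.0987]  P^+=[0.6675 0.1536; 0.1536 0.1616]
step 3: x^-=[0.5406, 2.0987]  P^-=[0.9315 0.2354; 0.2354 0.3816]  H_jac=[0.2494 0.9684]  S=[0.7295]  K=[0.6310; 0.5870]  nu=[-0.5272]  x^+=[0.2079, 1.7892]  P^+=[0.6411 -0.0348; -0.0348 0.1302]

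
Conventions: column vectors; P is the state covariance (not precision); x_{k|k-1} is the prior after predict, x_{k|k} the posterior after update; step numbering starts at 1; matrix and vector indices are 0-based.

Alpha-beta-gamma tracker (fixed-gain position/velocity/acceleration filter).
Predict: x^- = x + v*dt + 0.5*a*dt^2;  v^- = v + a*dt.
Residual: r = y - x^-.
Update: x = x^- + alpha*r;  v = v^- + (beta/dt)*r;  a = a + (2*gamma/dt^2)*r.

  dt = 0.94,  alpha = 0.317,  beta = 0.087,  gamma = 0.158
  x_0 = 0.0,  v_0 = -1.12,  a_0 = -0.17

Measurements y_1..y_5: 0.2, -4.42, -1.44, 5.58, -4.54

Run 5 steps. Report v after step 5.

step 1: x_pred=-1.1279  r=1.3279  x^+=-0.7070  v^+=-1.1569  a^+=0.3049
step 2: x_pred=-1.6597  r=-2.7603  x^+=-2.5347  v^+=-1.1258  a^+=-0.6822
step 3: x_pred=-3.8944  r=2.4544  x^+=-3.1163  v^+=-1.5399  a^+=0.1955
step 4: x_pred=-4.4775  r=10.0575  x^+=-1.2893  v^+=-0.4253  a^+=3.7923
step 5: x_pred=-0.0136  r=-4.5264  x^+=-1.4485  v^+=2.7206  a^+=2.1736

v_post = 2.7206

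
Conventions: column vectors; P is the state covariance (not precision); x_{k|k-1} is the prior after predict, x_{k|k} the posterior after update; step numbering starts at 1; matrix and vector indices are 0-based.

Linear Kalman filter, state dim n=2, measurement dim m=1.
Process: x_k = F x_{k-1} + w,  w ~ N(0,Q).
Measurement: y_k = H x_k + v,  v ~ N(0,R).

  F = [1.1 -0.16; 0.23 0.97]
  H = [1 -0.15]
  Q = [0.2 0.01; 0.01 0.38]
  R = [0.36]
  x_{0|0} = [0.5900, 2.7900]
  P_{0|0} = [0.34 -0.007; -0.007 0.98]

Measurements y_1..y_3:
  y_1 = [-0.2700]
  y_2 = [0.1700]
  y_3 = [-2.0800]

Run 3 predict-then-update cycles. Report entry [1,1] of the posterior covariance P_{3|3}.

step 1: x^-=[0.2026, 2.8420]  P^-=[0.6390 -0.0633; -0.0633 1.3169]  S=[1.0476]  K=[0.6190; -0.2490]  nu=[-0.0463]  x^+=[0.1739, 2.8535]  P^+=[0.2376 0.0982; 0.0982 1.2520]
step 2: x^-=[-0.2652, 2.8079]  P^-=[0.4850 -0.0231; -0.0231 1.6144]  S=[0.8882]  K=[0.5499; -0.2986]  nu=[0.8564]  x^+=[0.2057, 2.5522]  P^+=[0.2164 0.1228; 0.1228 1.5352]
step 3: x^-=[-0.1821, 2.5229]  P^-=[0.4579 -0.0470; -0.0470 1.8907]  S=[0.8746]  K=[0.5317; -0.3781]  nu=[-1.5195]  x^+=[-0.9899, 3.0974]  P^+=[0.2107 0.1287; 0.1287 1.7657]

P_post[1,1] = 1.7657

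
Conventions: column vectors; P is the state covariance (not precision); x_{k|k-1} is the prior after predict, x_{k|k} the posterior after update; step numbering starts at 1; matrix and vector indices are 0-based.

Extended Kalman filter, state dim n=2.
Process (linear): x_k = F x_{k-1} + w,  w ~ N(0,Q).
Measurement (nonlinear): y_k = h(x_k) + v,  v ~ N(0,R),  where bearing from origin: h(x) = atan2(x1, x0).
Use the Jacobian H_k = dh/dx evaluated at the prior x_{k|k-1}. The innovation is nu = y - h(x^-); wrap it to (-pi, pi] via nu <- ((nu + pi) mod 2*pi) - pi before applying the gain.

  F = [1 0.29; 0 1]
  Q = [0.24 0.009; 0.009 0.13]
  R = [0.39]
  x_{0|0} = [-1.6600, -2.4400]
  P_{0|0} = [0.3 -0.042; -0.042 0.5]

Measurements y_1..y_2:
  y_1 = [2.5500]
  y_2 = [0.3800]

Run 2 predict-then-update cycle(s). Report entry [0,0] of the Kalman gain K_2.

K[0,0] = 0.1332

step 1: x^-=[-2.3676, -2.4400]  P^-=[0.5577 0.1120; 0.1120 0.6300]  H_jac=[0.2111 -0.2048]  S=[0.4316]  K=[0.2196; -0.2442]  nu=[-1.3920]  x^+=[-2.6733, -2.1001]  P^+=[0.5369 0.1351; 0.1351 0.6043]
step 2: x^-=[-3.2823, -2.1001]  P^-=[0.9061 0.3194; 0.3194 0.7343]  H_jac=[0.1383 -0.2162]  S=[0.4225]  K=[0.1332; -0.2711]  nu=[2.9524]  x^+=[-2.8891, -2.9005]  P^+=[0.8986 0.3346; 0.3346 0.7032]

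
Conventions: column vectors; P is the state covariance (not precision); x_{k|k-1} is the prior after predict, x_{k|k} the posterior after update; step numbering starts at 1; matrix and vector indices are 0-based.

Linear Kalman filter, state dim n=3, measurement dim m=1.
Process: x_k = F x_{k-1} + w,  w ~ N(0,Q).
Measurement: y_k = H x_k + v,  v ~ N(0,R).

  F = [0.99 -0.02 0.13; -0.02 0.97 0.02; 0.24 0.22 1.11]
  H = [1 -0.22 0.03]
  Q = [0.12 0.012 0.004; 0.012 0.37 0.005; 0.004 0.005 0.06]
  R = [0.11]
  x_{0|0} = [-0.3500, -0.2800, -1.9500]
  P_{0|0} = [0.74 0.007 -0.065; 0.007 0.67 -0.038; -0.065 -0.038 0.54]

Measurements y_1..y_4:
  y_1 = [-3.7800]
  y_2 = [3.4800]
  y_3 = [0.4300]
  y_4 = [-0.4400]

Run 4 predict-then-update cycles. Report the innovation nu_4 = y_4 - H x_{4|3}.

innov = [-0.9162]

step 1: x^-=[-0.5944, -0.3036, -2.3101]  P^-=[0.8379 -0.0134 0.1826; -0.0134 0.9992 0.1181; 0.1826 0.1181 0.7479]  S=[1.0122]  K=[0.8361; -0.2269; 0.1769]  nu=[-3.1831]  x^+=[-3.2558, 0.4188, -2.8732]  P^+=[0.1303 0.1786 0.0329; 0.1786 0.9471 0.1587; 0.0329 0.1587 0.7163]
step 2: x^-=[-3.6051, 0.4138, -3.8785]  P^-=[0.2607 0.1850 0.2104; 0.1850 1.2607 0.4342; 0.2104 0.4342 1.1097]  S=[0.3582]  K=[0.6318; -0.2213; 0.4135]  nu=[7.2925]  x^+=[1.0026, -1.2001, -0.8627]  P^+=[0.1177 0.2351 0.1168; 0.2351 1.2431 0.4670; 0.1168 0.4670 1.0485]
step 3: x^-=[0.9044, -1.2014, -0.9810]  P^-=[0.2719 0.2749 0.3628; 0.2749 1.5490 0.8495; 0.3628 0.8495 1.7339]  S=[0.3481]  K=[0.6388; -0.1161; 0.6549]  nu=[-0.7093]  x^+=[0.4513, -1.1190, -1.4455]  P^+=[0.1299 0.3007 0.2172; 0.3007 1.5443 0.8760; 0.2172 0.8760 1.5846]
step 4: x^-=[0.2813, -1.1234, -1.7424]  P^-=[0.3142 0.3863 0.5719; 0.3863 1.8459 1.3810; 0.5719 1.3810 2.6699]  S=[0.3620]  K=[0.6804; 0.0598; 0.9617]  nu=[-0.9162]  x^+=[-0.3421, -1.1782, -2.6234]  P^+=[0.1465 0.3716 0.3350; 0.3716 1.8446 1.3602; 0.3350 1.3602 2.3351]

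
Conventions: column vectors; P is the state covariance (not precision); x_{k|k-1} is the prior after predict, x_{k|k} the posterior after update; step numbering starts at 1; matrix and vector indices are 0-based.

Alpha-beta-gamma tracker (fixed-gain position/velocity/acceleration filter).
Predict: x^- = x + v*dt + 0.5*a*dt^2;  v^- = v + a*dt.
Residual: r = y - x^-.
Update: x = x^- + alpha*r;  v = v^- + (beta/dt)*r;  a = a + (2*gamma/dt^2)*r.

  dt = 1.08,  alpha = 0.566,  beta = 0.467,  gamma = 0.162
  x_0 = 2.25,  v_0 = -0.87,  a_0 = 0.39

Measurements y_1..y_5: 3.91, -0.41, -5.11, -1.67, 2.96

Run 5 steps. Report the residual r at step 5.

resid = 10.4520

step 1: x_pred=1.5378  r=2.3722  x^+=2.8805  v^+=0.5769  a^+=1.0489
step 2: x_pred=4.1153  r=-4.5253  x^+=1.5540  v^+=-0.2470  a^+=-0.2081
step 3: x_pred=1.1659  r=-6.2759  x^+=-2.3863  v^+=-3.1855  a^+=-1.9514
step 4: x_pred=-6.9646  r=5.2946  x^+=-3.9679  v^+=-3.0035  a^+=-0.4807
step 5: x_pred=-7.4920  r=10.4520  x^+=-1.5762  v^+=0.9969  a^+=2.4227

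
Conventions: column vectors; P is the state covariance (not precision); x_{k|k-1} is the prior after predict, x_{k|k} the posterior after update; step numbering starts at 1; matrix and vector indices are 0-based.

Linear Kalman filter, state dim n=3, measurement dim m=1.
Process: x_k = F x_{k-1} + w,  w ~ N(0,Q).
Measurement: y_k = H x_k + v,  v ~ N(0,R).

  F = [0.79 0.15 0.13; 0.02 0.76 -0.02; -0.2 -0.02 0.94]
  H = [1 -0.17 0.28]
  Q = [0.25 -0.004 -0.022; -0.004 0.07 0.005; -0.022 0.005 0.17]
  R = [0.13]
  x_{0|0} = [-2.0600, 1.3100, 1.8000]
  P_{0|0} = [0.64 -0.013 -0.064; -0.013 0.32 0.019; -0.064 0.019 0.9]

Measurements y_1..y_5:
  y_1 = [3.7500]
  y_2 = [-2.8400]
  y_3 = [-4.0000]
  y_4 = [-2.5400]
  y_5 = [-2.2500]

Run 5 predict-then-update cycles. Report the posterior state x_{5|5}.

step 1: x^-=[-1.1969, 0.9184, 2.0778]  P^-=[0.6563 0.0351 -0.0567; 0.0351 0.2545 -0.0052; -0.0567 -0.0052 1.0142]  S=[0.8300]  K=[0.7644; -0.0116; 0.2749]  nu=[4.5212]  x^+=[2.2593, 0.8658, 3.3205]  P^+=[0.1713 0.0425 -0.2311; 0.0425 0.2544 -0.0026; -0.2311 -0.0026 0.9515]
step 2: x^-=[2.3464, 0.6368, 2.6521]  P^-=[0.3412 0.0537 -0.1015; 0.0537 0.2190 -0.0310; -0.1015 -0.0310 1.1051]  S=[0.4920]  K=[0.6172; 0.0158; 0.4333]  nu=[-5.8207]  x^+=[-1.2459, 0.5451, 0.1300]  P^+=[0.1538 0.0489 -0.2331; 0.0489 0.2188 -0.0344; -0.2331 -0.0344 1.0127]
step 3: x^-=[-0.8856, 0.3867, 0.3605]  P^-=[0.3304 0.0500 -0.0972; 0.0500 0.1996 -0.0553; -0.0972 -0.0553 1.1604]  S=[0.4910]  K=[0.6002; 0.0012; 0.4829]  nu=[-3.1496]  x^+=[-2.7760, 0.3829, -1.1605]  P^+=[0.1535 0.0497 -0.2395; 0.0497 0.1996 -0.0556; -0.2395 -0.0556 1.0459]
step 4: x^-=[-2.2865, 0.2587, -0.5433]  P^-=[0.3284 0.0463 -0.1007; 0.0463 0.1891 -0.0711; -0.1007 -0.0711 1.1929]  S=[0.4920]  K=[0.5941; -0.0118; 0.4988]  nu=[-0.0574]  x^+=[-2.3206, 0.2594, -0.5720]  P^+=[0.1547 0.0497 -0.2465; 0.0497 0.1891 -0.0682; -0.2465 -0.0682 1.0705]
step 5: x^-=[-1.8687, 0.1621, -0.0787]  P^-=[0.3274 0.0439 -0.1045; 0.0439 0.1835 -0.0806; -0.1045 -0.0806 1.2178]  S=[0.4924]  K=[0.5903; -0.0199; 0.5080]  nu=[-0.3317]  x^+=[-2.0645, 0.1688, -0.2472]  P^+=[0.1558 0.0497 -0.2522; 0.0497 0.1833 -0.0756; -0.2522 -0.0756 1.0907]

x_post = [-2.0645, 0.1688, -0.2472]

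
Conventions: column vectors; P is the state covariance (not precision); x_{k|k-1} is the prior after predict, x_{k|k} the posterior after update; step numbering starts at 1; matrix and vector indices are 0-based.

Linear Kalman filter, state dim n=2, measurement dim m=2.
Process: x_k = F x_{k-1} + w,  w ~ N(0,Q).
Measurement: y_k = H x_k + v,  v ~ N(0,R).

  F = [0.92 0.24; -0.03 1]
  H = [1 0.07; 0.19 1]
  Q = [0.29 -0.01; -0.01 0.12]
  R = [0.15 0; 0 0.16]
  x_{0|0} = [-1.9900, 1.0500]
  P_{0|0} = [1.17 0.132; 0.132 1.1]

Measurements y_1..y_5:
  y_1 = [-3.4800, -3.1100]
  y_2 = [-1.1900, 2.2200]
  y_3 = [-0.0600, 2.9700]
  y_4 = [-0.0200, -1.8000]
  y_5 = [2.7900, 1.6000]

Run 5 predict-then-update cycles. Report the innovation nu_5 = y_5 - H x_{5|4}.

innov = [2.9735, 1.7151]

step 1: x^-=[-1.5788, 1.1097]  P^-=[1.4019 0.3422; 0.3422 1.2131]  S=[1.6058 0.6980; 0.6980 1.5538]  K=[0.8919 -0.0090; -0.1138 0.8737]  nu=[-1.9789, -3.9197]  x^+=[-3.3084, -2.0899]  P^+=[0.1357 -0.0272; -0.0272 0.1450]
step 2: x^-=[-3.5453, -1.9906]  P^-=[0.4012 -0.0038; -0.0038 0.2667]  S=[0.5520 0.0910; 0.0910 0.4398]  K=[0.7239 0.0148; -0.0754 0.6205]  nu=[2.4947, 4.8842]  x^+=[-1.6670, 0.8519]  P^+=[0.1099 -0.0185; -0.0185 0.1028]
step 3: x^-=[-1.3292, 0.9019]  P^-=[0.3808 -0.0053; -0.0053 0.2240]  S=[0.5311 0.0827; 0.0827 0.3958]  K=[0.7130 0.0205; -0.0704 0.5782]  nu=[1.2061, 2.3207]  x^+=[-0.4216, 2.1588]  P^+=[0.1082 -0.0173; -0.0173 0.0958]
step 4: x^-=[0.1302, 2.1715]  P^-=[0.3794 -0.0058; -0.0058 0.2169]  S=[0.5297 0.0814; 0.0814 0.3884]  K=[0.7123 0.0214; -0.0699 0.5703]  nu=[-0.3022, -3.9962]  x^+=[-0.1707, -0.0865]  P^+=[0.1080 -0.0171; -0.0171 0.0945]
step 5: x^-=[-0.1778, -0.0813]  P^-=[0.3793 -0.0059; -0.0059 0.2156]  S=[0.5296 0.0812; 0.0812 0.3871]  K=[0.7122 0.0216; -0.0699 0.5688]  nu=[2.9735, 1.7151]  x^+=[1.9770, 0.6865]  P^+=[0.1080 -0.0171; -0.0171 0.0943]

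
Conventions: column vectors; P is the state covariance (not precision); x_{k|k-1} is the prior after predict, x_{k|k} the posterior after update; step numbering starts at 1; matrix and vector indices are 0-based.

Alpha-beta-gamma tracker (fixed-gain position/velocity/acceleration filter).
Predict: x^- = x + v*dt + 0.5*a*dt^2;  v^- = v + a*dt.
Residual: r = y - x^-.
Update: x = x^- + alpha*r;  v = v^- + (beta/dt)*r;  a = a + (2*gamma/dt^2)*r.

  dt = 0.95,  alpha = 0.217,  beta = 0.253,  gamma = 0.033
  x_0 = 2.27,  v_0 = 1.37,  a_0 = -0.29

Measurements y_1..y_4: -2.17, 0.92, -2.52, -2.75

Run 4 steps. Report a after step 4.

a_post = -0.8669

step 1: x_pred=3.4406  r=-5.6106  x^+=2.2231  v^+=-0.3997  a^+=-0.7003
step 2: x_pred=1.5274  r=-0.6074  x^+=1.3956  v^+=-1.2268  a^+=-0.7447
step 3: x_pred=-0.1059  r=-2.4141  x^+=-0.6297  v^+=-2.5772  a^+=-0.9213
step 4: x_pred=-3.4938  r=0.7438  x^+=-3.3324  v^+=-3.2543  a^+=-0.8669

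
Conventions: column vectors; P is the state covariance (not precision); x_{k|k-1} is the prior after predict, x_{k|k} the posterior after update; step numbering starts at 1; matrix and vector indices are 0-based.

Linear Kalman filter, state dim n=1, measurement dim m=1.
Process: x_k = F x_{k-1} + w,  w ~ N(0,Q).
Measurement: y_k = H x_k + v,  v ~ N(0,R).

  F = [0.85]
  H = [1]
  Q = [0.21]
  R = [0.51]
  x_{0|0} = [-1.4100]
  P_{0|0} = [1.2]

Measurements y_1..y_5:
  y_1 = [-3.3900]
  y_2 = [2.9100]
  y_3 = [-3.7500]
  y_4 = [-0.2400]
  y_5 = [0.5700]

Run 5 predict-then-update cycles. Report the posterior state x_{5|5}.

step 1: x^-=[-1.1985]  P^-=[1.0770]  S=[1.5870]  K=[0.6786]  nu=[-2.1915]  x^+=[-2.6857]  P^+=[0.3461]
step 2: x^-=[-2.2829]  P^-=[0.4601]  S=[0.9701]  K=[0.4743]  nu=[5.1929]  x^+=[0.1799]  P^+=[0.2419]
step 3: x^-=[0.1529]  P^-=[0.3848]  S=[0.8948]  K=[0.4300]  nu=[-3.9029]  x^+=[-1.5254]  P^+=[0.2193]
step 4: x^-=[-1.2966]  P^-=[0.3684]  S=[0.8784]  K=[0.4194]  nu=[1.0566]  x^+=[-0.8534]  P^+=[0.2139]
step 5: x^-=[-0.7254]  P^-=[0.3645]  S=[0.8745]  K=[0.4168]  nu=[1.2954]  x^+=[-0.1854]  P^+=[0.2126]

x_post = [-0.1854]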